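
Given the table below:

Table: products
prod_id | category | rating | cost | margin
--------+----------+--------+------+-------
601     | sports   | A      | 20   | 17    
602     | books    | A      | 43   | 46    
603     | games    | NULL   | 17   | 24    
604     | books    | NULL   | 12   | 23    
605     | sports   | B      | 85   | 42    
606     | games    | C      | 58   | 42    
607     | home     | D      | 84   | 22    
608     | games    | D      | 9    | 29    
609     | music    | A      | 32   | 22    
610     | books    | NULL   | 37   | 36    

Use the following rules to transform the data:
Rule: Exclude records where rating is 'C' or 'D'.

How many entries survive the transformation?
7

Step 1: Count records to exclude
  - 1 (C) + 2 (D) = 3 records
Step 2: Total records: 10
Step 3: Remaining = 10 - 3 = 7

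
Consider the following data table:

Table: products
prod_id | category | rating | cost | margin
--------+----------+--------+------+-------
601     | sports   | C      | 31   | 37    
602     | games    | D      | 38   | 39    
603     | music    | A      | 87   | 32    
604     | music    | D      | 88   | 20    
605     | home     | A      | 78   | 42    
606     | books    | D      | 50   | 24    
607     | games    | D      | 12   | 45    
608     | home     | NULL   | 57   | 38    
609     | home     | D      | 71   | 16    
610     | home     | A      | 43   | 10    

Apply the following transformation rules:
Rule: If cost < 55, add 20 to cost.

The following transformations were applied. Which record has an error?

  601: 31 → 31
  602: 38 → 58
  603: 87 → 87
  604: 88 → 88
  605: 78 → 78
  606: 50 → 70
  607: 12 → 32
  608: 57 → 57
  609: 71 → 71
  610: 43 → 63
Record 601 has an error. The correct transformed value should be 51, not 31.

Step 1: Check each record against the rule
Step 2: Record 601 has cost = 31
Step 3: Since 31 < 55, the bonus should have been applied
Step 4: Correct value = 51, but claimed value = 31
Conclusion: Record 601 has the error.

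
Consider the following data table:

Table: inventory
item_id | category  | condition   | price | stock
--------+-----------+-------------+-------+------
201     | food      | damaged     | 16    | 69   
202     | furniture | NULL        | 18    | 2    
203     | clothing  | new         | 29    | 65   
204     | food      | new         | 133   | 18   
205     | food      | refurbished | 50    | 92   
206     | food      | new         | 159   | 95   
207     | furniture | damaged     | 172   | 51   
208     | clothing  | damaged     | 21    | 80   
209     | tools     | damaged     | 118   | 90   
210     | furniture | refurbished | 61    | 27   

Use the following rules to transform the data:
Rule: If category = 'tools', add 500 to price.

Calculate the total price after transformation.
1277

Step 1: Count records where category = 'tools': 1
Step 2: Total bonus added: 1 × 500 = 500
Step 3: Original sum of price: 777
Step 4: Final sum = 777 + 500 = 1277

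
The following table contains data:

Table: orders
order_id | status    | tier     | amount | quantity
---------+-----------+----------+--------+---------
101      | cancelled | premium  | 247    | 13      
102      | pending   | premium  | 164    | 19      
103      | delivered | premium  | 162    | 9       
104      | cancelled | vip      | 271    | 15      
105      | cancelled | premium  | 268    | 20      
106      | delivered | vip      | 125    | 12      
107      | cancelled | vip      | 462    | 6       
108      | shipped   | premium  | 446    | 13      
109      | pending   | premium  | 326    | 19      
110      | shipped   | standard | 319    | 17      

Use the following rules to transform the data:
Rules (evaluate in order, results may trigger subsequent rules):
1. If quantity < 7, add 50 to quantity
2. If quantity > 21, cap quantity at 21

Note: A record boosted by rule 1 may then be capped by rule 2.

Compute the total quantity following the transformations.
158

Step 1: Apply rule 1 to records with quantity < 7
  - 1 records get bonus of 50
  - Of these, 1 records then exceed 21 and get capped
Step 2: Apply rule 2 to records with quantity > 21
  - 0 records (original) are capped
Step 3: Calculate final sum = 158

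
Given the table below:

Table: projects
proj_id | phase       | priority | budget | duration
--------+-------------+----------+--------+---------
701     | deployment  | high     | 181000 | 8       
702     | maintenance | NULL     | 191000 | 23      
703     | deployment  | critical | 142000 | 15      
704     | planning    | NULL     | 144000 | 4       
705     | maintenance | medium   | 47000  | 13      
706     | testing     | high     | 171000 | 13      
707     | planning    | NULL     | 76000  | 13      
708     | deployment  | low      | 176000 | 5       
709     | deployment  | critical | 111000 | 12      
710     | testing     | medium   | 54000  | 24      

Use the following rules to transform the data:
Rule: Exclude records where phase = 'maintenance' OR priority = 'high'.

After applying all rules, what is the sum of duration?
73

Step 1: Find records where phase = 'maintenance' OR priority = 'high'
Step 2: 4 records match, summing to 57
Step 3: Original sum: 130
Step 4: Remaining sum = 130 - 57 = 73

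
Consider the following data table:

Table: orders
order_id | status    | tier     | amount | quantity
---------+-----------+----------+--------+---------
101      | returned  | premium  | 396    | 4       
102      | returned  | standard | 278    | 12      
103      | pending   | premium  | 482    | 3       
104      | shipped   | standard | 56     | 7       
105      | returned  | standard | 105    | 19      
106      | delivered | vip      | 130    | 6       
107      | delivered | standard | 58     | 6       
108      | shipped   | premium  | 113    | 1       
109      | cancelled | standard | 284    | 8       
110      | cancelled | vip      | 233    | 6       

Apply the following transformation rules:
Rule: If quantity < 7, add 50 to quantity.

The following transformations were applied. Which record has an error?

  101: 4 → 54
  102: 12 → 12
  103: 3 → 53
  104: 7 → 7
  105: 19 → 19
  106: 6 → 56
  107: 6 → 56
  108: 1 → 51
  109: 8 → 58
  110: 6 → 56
Record 109 has an error. The correct transformed value should be 8, not 58.

Step 1: Check each record against the rule
Step 2: Record 109 has quantity = 8
Step 3: Since 8 >= 7, the bonus should not have been applied
Step 4: Correct value = 8, but claimed value = 58
Conclusion: Record 109 has the error.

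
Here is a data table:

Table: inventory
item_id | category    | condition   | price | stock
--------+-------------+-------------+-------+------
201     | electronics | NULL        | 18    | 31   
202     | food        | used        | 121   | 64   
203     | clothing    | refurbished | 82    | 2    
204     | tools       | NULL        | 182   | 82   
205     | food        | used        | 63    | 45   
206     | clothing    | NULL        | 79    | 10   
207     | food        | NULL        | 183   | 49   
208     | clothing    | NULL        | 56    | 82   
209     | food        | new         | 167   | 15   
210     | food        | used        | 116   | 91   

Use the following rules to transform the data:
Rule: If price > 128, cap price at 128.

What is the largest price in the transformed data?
128

Step 1: Original maximum price = 183
Step 2: Apply cap at 128
Step 3: 3 records had price > 128 and were capped
Step 4: Maximum after transformation = 128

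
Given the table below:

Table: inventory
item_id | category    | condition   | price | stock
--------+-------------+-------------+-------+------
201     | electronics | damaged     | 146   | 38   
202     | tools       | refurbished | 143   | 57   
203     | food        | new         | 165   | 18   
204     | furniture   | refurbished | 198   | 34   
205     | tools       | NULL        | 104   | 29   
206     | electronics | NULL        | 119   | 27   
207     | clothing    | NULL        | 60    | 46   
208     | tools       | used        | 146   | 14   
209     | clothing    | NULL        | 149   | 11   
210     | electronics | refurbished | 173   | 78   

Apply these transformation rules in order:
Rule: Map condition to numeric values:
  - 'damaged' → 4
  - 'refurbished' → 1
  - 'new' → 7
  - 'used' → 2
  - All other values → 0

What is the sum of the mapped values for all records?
16

Step 1: Apply mapping to each record
Step 2: Count by status:
  'damaged': 1 records × 4 = 4
  'refurbished': 3 records × 1 = 3
  'new': 1 records × 7 = 7
  'used': 1 records × 2 = 2
Step 3: Sum all mapped values = 16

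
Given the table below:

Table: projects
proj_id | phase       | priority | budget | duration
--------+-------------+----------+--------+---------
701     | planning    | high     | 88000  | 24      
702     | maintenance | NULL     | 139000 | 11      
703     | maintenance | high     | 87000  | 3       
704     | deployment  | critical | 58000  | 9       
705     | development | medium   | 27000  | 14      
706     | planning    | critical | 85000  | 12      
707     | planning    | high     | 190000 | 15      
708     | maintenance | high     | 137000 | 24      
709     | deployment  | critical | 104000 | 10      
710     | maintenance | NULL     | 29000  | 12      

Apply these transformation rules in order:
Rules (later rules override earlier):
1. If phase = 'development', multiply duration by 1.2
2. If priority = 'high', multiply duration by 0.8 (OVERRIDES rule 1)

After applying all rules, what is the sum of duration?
123.6

Step 1: Rule 2 takes priority for records with priority = 'high'
  - 4 records: 66 × 0.8 = 52.8
Step 2: Rule 1 applies to remaining records with phase = 'development'
  - 1 records: 14 × 1.2 = 16.8
Step 3: Other records unchanged: 54
Step 4: Final sum = 52.8 + 16.8 + 54 = 123.6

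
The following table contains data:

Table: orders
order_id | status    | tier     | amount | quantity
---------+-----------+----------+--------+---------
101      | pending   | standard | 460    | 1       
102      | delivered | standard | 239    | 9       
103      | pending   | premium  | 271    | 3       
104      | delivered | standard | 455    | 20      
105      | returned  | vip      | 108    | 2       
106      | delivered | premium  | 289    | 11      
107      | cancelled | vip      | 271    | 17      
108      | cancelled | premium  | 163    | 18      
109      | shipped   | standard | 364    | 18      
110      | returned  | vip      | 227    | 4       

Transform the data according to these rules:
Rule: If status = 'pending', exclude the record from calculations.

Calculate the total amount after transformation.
2116

Step 1: Identify records where status = 'pending'
Step 2: The excluded records sum to 731
Step 3: Original total amount = 2847
Step 4: Remaining total = 2847 - 731 = 2116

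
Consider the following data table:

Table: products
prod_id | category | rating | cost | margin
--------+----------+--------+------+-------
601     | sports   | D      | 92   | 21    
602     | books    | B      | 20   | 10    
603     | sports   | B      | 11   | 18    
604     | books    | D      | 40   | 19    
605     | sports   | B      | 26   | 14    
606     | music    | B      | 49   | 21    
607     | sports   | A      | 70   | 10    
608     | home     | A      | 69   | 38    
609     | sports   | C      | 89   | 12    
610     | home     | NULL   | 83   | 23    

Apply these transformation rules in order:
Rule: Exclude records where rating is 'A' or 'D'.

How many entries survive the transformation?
6

Step 1: Count records to exclude
  - 2 (A) + 2 (D) = 4 records
Step 2: Total records: 10
Step 3: Remaining = 10 - 4 = 6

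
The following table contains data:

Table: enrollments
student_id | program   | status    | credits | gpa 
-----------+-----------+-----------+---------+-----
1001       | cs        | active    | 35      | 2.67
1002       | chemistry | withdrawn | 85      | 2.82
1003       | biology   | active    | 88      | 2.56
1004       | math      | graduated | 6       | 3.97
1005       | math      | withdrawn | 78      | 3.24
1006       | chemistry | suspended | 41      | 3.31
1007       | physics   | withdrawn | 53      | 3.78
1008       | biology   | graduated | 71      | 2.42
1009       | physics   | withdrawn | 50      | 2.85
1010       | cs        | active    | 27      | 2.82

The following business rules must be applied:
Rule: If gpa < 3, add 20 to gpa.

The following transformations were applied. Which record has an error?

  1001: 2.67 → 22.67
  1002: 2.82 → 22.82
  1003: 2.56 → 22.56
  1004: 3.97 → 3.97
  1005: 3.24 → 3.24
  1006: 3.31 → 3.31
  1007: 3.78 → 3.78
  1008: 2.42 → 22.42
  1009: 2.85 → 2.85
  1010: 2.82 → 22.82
Record 1009 has an error. The correct transformed value should be 22.85, not 2.85.

Step 1: Check each record against the rule
Step 2: Record 1009 has gpa = 2.85
Step 3: Since 2.85 < 3, the bonus should have been applied
Step 4: Correct value = 22.85, but claimed value = 2.85
Conclusion: Record 1009 has the error.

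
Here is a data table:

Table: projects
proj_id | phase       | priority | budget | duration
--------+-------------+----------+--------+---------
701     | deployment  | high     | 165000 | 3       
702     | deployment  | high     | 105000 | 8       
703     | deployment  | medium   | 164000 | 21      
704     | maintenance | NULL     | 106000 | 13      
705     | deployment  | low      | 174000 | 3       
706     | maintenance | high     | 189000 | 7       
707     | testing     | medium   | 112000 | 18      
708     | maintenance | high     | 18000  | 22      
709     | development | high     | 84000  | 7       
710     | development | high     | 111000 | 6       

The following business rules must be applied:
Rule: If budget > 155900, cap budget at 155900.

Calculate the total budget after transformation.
1159600

Step 1: 4 records have budget > 155900
Step 2: These records originally summed to 692000
Step 3: After capping: 4 × 155900 = 623600
Step 4: Unaffected records sum: 536000
Step 5: Final sum = 623600 + 536000 = 1159600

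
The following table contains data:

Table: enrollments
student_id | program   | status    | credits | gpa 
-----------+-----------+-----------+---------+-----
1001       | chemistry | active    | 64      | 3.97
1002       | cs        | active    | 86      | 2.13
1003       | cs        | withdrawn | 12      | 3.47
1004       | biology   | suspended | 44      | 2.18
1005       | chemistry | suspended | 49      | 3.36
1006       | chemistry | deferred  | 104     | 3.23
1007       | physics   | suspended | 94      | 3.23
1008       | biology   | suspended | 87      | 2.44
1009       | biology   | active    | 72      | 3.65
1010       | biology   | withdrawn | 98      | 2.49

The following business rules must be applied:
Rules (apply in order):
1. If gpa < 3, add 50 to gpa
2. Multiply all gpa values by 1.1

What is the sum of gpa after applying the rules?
253.17

Step 1: Apply Rule 1 - Add 50 to records with gpa < 3
  - 4 records affected: 9.24 + (4 × 50) = 209.24
  - Unaffected records: 20.91
  - Sum after Rule 1: 230.15
Step 2: Apply Rule 2 - Multiply all by 1.1
  - 230.15 × 1.1 = 253.17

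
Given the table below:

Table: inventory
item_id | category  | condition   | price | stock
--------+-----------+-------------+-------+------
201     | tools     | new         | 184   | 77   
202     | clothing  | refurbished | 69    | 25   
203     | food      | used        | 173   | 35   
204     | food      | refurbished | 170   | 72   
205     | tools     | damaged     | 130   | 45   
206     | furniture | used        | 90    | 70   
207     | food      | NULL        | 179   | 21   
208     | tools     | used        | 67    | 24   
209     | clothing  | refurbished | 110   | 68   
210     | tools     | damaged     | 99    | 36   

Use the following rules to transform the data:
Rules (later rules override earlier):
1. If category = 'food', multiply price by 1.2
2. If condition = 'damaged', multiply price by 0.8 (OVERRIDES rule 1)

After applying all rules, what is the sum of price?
1329.6

Step 1: Rule 2 takes priority for records with condition = 'damaged'
  - 2 records: 229 × 0.8 = 183.2
Step 2: Rule 1 applies to remaining records with category = 'food'
  - 3 records: 522 × 1.2 = 626.4
Step 3: Other records unchanged: 520
Step 4: Final sum = 183.2 + 626.4 + 520 = 1329.6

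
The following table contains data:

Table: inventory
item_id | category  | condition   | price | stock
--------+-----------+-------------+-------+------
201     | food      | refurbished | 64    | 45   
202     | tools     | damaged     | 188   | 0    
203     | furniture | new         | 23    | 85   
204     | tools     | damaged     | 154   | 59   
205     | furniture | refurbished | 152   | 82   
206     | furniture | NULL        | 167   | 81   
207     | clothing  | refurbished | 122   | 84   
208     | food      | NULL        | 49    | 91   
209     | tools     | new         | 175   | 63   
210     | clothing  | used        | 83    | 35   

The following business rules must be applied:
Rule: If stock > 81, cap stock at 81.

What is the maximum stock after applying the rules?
81

Step 1: Original maximum stock = 91
Step 2: Apply cap at 81
Step 3: 4 records had stock > 81 and were capped
Step 4: Maximum after transformation = 81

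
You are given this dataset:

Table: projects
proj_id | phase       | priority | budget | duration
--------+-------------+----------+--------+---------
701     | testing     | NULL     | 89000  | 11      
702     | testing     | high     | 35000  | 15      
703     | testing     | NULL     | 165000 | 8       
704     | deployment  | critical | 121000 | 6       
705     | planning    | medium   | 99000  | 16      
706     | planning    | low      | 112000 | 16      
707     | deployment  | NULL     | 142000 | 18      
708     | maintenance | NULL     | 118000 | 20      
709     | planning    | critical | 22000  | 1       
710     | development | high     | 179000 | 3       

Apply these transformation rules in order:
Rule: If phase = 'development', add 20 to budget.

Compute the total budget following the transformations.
1082020

Step 1: Count records where phase = 'development': 1
Step 2: Total bonus added: 1 × 20 = 20
Step 3: Original sum of budget: 1082000
Step 4: Final sum = 1082000 + 20 = 1082020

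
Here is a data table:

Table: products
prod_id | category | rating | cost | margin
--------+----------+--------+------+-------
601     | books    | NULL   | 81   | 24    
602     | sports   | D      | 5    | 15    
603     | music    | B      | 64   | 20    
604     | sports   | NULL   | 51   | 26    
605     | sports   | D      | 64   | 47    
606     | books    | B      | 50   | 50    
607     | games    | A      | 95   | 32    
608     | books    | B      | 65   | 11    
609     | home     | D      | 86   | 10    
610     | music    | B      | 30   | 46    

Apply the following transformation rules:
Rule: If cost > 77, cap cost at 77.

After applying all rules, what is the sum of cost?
560

Step 1: 3 records have cost > 77
Step 2: These records originally summed to 262
Step 3: After capping: 3 × 77 = 231
Step 4: Unaffected records sum: 329
Step 5: Final sum = 231 + 329 = 560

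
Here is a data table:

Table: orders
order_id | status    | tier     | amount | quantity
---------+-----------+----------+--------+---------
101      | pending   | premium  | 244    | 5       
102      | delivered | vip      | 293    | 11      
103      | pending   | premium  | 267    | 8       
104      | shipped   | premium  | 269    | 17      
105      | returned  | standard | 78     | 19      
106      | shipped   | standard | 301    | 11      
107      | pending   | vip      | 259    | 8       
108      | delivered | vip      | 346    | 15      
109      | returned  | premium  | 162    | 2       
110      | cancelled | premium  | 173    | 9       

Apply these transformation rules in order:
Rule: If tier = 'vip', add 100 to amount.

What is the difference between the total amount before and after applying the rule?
300

Step 1: Original sum of amount = 2392
Step 2: 3 records have tier = 'vip'
Step 3: Each affected record changes by 100
Step 4: Total change = 3 × 100 = 300
Step 5: New sum = 2392 + 300 = 2692
Step 6: Difference = |2692 - 2392| = 300
        (Sum increased by 300)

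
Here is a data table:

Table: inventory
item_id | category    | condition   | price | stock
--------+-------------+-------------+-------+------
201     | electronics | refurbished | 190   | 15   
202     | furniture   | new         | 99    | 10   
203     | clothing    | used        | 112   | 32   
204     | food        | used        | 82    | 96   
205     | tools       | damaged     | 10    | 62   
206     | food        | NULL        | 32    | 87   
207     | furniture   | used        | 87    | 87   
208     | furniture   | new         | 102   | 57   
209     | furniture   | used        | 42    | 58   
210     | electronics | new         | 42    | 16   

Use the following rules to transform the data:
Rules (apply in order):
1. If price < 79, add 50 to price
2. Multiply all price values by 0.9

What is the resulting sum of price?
898.2

Step 1: Apply Rule 1 - Add 50 to records with price < 79
  - 4 records affected: 126 + (4 × 50) = 326
  - Unaffected records: 672
  - Sum after Rule 1: 998
Step 2: Apply Rule 2 - Multiply all by 0.9
  - 998 × 0.9 = 898.2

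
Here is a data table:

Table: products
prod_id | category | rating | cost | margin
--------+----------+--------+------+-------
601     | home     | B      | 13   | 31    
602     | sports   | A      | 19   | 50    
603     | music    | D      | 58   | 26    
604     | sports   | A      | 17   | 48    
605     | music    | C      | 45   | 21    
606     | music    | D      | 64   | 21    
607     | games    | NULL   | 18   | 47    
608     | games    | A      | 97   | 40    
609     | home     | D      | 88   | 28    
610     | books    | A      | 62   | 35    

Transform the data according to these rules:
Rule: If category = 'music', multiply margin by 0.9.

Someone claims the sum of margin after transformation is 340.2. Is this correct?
Yes, the result is correct.

Step 1: Calculate the correct sum after transformation
Step 2: Apply multiplier 0.9 to records where category = 'music'
Step 3: Correct result = 340.2
Step 4: Claimed result = 340.2
Step 5: 340.2 = 340.2 ✓
Conclusion: The claimed result is correct.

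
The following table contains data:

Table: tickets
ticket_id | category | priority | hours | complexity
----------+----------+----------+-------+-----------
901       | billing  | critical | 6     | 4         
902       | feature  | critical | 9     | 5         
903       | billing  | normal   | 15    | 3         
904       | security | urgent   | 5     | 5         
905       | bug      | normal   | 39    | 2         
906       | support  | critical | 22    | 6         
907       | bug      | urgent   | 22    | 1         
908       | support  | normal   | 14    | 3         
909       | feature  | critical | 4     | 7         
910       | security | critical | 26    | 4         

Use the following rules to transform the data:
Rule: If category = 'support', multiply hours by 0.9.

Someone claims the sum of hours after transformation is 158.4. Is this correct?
Yes, the result is correct.

Step 1: Calculate the correct sum after transformation
Step 2: Apply multiplier 0.9 to records where category = 'support'
Step 3: Correct result = 158.4
Step 4: Claimed result = 158.4
Step 5: 158.4 = 158.4 ✓
Conclusion: The claimed result is correct.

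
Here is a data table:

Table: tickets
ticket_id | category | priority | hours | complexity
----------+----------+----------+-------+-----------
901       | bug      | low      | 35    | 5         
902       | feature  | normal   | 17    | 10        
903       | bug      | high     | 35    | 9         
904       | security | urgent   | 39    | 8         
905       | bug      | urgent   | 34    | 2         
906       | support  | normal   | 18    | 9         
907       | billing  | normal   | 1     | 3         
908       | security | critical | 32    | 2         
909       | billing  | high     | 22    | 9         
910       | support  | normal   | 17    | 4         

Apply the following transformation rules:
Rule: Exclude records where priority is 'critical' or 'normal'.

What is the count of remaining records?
5

Step 1: Count records to exclude
  - 1 (critical) + 4 (normal) = 5 records
Step 2: Total records: 10
Step 3: Remaining = 10 - 5 = 5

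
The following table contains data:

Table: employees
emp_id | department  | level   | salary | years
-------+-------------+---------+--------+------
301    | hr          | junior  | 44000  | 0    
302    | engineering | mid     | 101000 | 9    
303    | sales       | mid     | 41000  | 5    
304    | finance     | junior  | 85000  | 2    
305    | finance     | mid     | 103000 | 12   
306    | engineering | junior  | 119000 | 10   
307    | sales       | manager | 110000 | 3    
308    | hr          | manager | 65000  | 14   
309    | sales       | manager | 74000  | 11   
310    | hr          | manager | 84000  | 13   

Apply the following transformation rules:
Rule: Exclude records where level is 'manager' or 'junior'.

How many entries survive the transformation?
3

Step 1: Count records to exclude
  - 4 (manager) + 3 (junior) = 7 records
Step 2: Total records: 10
Step 3: Remaining = 10 - 7 = 3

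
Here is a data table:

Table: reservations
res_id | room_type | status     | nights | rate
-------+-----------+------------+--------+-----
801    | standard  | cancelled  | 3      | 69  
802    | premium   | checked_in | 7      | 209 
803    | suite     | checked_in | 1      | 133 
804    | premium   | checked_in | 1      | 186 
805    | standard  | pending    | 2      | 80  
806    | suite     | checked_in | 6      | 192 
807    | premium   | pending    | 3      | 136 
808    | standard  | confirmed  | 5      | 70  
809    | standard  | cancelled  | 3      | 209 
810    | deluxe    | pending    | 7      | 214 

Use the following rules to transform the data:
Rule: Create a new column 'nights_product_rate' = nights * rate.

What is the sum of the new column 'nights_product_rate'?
6184

Step 1: For each record, compute nights * rate
Example calculations:
  3 * 69 = 207
  7 * 209 = 1463
  1 * 133 = 133
  ...
Step 2: Sum all derived values
Step 3: Total = 6184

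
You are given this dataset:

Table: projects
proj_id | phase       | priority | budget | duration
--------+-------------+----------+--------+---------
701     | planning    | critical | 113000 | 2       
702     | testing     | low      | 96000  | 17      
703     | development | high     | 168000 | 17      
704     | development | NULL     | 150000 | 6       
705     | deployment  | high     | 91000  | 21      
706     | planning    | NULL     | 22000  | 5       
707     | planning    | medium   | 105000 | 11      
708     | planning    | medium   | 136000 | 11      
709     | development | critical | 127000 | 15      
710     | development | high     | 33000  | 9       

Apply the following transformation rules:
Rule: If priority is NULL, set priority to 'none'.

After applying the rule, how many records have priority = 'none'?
2

Step 1: Count records where priority IS NULL
Step 2: Found 2 records with NULL priority
Step 3: These records will have priority set to 'none'
Step 4: Records already having priority = 'none': 0
Step 5: Answer: 2 + 0 = 2 records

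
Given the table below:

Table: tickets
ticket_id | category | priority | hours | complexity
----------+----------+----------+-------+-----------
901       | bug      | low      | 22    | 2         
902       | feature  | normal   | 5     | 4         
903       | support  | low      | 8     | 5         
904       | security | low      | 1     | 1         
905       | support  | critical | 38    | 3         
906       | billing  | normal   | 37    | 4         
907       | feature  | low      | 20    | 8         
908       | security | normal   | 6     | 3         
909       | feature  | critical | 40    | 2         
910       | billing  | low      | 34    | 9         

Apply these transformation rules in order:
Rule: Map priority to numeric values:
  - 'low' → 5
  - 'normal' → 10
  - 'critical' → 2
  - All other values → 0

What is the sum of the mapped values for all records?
59

Step 1: Apply mapping to each record
Step 2: Count by status:
  'low': 5 records × 5 = 25
  'normal': 3 records × 10 = 30
  'critical': 2 records × 2 = 4
Step 3: Sum all mapped values = 59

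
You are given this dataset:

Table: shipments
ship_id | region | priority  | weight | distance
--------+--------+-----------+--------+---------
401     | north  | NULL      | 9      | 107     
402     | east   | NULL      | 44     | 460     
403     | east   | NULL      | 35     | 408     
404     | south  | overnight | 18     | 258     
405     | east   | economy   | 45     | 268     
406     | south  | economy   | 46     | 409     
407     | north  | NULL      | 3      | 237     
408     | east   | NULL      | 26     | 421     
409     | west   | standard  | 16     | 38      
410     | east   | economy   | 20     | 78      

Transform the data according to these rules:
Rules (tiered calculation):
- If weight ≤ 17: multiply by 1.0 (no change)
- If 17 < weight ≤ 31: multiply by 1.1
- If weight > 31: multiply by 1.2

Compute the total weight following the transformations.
302.4

Step 1: Tier 1 (weight ≤ 17): 3 records, sum = 28 × 1.0 = 28.0
Step 2: Tier 2 (17 < weight ≤ 31): 3 records, sum = 64 × 1.1 = 70.4
Step 3: Tier 3 (weight > 31): 4 records, sum = 170 × 1.2 = 204.0
Step 4: Final sum = 28.0 + 70.4 + 204.0 = 302.4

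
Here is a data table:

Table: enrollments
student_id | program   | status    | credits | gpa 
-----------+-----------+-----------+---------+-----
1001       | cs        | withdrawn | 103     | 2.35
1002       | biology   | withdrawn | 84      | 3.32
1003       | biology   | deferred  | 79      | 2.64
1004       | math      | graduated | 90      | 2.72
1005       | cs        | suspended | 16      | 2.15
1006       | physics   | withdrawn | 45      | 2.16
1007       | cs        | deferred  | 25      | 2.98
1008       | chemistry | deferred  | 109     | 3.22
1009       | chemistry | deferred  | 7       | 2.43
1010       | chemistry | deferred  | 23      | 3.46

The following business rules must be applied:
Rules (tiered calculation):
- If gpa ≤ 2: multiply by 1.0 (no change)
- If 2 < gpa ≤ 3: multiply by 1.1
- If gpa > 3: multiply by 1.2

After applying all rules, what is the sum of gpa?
31.17

Step 1: Tier 1 (gpa ≤ 2): 0 records, sum = 0 × 1.0 = 0.0
Step 2: Tier 2 (2 < gpa ≤ 3): 7 records, sum = 17.43 × 1.1 = 19.17
Step 3: Tier 3 (gpa > 3): 3 records, sum = 10.0 × 1.2 = 12.0
Step 4: Final sum = 0.0 + 19.17 + 12.0 = 31.17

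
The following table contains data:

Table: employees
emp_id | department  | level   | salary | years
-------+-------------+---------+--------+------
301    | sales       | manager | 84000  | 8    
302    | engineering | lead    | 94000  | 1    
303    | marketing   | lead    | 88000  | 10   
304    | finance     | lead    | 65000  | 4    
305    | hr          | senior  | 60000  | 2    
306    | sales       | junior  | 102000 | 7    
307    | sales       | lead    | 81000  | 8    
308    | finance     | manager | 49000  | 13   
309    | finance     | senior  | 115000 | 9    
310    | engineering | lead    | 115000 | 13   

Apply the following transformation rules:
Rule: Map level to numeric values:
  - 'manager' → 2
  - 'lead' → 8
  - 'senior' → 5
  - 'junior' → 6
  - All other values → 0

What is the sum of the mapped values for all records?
60

Step 1: Apply mapping to each record
Step 2: Count by status:
  'manager': 2 records × 2 = 4
  'lead': 5 records × 8 = 40
  'senior': 2 records × 5 = 10
  'junior': 1 records × 6 = 6
Step 3: Sum all mapped values = 60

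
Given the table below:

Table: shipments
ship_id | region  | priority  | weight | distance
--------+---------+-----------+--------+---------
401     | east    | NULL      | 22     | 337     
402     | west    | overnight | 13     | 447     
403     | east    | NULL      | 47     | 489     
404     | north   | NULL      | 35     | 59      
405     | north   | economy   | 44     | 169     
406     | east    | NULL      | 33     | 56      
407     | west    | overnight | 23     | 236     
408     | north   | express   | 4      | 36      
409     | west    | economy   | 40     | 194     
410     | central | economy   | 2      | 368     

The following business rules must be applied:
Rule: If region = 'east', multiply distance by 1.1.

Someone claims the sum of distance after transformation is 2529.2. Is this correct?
No, the correct result is 2479.2.

Step 1: Calculate the correct sum after transformation
Step 2: Apply multiplier 1.1 to records where region = 'east'
Step 3: Correct result = 2479.2
Step 4: Claimed result = 2529.2
Step 5: 2479.2 ≠ 2529.2
Conclusion: The claimed result is incorrect. The correct answer is 2479.2.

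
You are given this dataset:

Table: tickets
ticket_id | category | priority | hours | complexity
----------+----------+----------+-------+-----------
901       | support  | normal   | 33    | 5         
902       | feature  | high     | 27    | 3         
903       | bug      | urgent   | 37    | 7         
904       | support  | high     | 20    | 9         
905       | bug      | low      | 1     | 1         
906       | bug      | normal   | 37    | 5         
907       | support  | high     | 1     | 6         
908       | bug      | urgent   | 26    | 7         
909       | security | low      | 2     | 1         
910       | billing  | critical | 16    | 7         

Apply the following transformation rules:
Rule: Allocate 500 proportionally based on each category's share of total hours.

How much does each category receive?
billing: 40.0, bug: 252.5, feature: 67.5, security: 5.0, support: 135.0

Step 1: Calculate total hours = 200
Step 2: Calculate each category's proportion:
  billing: 16/200 = 8.00% → 40.0
  bug: 101/200 = 50.50% → 252.5
  feature: 27/200 = 13.50% → 67.5
  security: 2/200 = 1.00% → 5.0
  support: 54/200 = 27.00% → 135.0
Step 3: Verify: sum of allocations ≈ 500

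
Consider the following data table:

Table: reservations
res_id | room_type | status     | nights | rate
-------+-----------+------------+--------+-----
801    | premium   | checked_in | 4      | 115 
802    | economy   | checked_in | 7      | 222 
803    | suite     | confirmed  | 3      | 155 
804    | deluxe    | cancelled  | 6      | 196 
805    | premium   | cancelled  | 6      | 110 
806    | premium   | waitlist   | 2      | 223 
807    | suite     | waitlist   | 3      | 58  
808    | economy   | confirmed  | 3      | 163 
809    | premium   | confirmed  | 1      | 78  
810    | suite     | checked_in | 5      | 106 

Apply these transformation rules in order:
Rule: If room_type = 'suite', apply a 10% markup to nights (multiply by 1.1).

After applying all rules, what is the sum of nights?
41.1

Step 1: Records with room_type = 'suite' have total nights = 11
Step 2: Apply multiplier: 11 × 1.1 = 12.1
Step 3: Other records total: 29
Step 4: Final sum = 12.1 + 29 = 41.1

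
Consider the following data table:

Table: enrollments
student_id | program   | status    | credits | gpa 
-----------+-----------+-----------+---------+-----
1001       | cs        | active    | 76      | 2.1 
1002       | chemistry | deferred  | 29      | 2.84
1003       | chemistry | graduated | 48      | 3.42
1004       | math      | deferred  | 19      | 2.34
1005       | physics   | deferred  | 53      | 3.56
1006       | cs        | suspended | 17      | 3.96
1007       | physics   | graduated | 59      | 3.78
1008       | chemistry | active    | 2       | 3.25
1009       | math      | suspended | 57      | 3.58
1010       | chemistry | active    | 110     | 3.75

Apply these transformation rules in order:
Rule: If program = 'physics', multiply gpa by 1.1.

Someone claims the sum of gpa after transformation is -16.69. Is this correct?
No, the correct result is 33.31.

Step 1: Calculate the correct sum after transformation
Step 2: Apply multiplier 1.1 to records where program = 'physics'
Step 3: Correct result = 33.31
Step 4: Claimed result = -16.69
Step 5: 33.31 ≠ -16.69
Conclusion: The claimed result is incorrect. The correct answer is 33.31.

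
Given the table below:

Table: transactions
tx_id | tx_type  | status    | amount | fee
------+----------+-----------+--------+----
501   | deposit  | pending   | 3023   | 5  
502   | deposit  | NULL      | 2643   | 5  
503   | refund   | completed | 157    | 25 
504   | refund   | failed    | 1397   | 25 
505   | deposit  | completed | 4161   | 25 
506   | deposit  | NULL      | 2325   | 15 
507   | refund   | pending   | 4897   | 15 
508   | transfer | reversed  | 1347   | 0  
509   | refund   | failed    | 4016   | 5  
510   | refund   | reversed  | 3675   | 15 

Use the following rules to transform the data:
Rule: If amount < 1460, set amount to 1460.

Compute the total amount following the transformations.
29120

Step 1: 3 records have amount < 1460
Step 2: These records originally summed to 2901
Step 3: After setting to minimum: 3 × 1460 = 4380
Step 4: Unaffected records sum: 24740
Step 5: Final sum = 4380 + 24740 = 29120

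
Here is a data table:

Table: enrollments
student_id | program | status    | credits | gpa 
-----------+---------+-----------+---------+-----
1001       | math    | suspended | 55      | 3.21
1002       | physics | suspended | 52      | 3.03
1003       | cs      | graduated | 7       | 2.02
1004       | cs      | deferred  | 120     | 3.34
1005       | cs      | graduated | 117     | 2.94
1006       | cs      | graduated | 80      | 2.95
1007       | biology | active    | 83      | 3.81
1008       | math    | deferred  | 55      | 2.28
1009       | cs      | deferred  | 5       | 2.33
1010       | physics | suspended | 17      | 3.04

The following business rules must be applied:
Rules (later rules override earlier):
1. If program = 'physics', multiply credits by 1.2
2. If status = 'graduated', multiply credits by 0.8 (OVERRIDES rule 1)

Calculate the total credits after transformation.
564.0

Step 1: Rule 2 takes priority for records with status = 'graduated'
  - 3 records: 204 × 0.8 = 163.2
Step 2: Rule 1 applies to remaining records with program = 'physics'
  - 2 records: 69 × 1.2 = 82.8
Step 3: Other records unchanged: 318
Step 4: Final sum = 163.2 + 82.8 + 318 = 564.0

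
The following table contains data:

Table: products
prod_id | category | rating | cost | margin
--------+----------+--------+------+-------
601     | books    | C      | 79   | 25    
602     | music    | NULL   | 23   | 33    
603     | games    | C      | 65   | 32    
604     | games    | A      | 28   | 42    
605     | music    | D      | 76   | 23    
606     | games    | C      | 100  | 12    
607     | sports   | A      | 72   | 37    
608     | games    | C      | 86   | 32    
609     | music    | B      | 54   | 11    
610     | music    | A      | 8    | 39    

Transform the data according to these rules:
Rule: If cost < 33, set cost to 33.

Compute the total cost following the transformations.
631

Step 1: 3 records have cost < 33
Step 2: These records originally summed to 59
Step 3: After setting to minimum: 3 × 33 = 99
Step 4: Unaffected records sum: 532
Step 5: Final sum = 99 + 532 = 631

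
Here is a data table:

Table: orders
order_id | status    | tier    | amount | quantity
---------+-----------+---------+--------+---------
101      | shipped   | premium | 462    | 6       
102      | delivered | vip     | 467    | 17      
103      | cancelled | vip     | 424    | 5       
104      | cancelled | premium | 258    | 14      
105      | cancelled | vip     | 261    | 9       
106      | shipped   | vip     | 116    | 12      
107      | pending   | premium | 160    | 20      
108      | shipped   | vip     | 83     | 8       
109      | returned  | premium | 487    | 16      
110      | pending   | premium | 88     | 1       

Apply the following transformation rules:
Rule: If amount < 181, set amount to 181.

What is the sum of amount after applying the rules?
3083

Step 1: 4 records have amount < 181
Step 2: These records originally summed to 447
Step 3: After setting to minimum: 4 × 181 = 724
Step 4: Unaffected records sum: 2359
Step 5: Final sum = 724 + 2359 = 3083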